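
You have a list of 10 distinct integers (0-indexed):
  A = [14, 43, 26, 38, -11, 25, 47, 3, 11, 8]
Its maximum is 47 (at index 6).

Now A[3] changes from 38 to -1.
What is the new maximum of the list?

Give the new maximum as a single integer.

Answer: 47

Derivation:
Old max = 47 (at index 6)
Change: A[3] 38 -> -1
Changed element was NOT the old max.
  New max = max(old_max, new_val) = max(47, -1) = 47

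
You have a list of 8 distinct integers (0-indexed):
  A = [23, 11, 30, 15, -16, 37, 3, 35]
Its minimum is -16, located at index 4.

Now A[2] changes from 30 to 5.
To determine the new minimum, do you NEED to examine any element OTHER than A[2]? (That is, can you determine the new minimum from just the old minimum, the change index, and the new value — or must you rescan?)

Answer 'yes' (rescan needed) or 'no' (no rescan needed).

Answer: no

Derivation:
Old min = -16 at index 4
Change at index 2: 30 -> 5
Index 2 was NOT the min. New min = min(-16, 5). No rescan of other elements needed.
Needs rescan: no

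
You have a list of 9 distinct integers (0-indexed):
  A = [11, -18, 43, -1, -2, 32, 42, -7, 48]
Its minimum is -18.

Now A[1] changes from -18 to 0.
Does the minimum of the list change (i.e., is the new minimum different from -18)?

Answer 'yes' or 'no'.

Answer: yes

Derivation:
Old min = -18
Change: A[1] -18 -> 0
Changed element was the min; new min must be rechecked.
New min = -7; changed? yes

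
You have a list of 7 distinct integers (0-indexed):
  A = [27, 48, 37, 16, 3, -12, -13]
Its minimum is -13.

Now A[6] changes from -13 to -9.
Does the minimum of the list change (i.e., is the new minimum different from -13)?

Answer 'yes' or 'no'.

Answer: yes

Derivation:
Old min = -13
Change: A[6] -13 -> -9
Changed element was the min; new min must be rechecked.
New min = -12; changed? yes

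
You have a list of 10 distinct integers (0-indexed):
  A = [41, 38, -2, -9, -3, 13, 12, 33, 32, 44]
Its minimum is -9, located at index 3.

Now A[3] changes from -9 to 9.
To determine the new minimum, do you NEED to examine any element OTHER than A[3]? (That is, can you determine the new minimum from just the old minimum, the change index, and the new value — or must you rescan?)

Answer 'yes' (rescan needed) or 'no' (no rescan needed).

Answer: yes

Derivation:
Old min = -9 at index 3
Change at index 3: -9 -> 9
Index 3 WAS the min and new value 9 > old min -9. Must rescan other elements to find the new min.
Needs rescan: yes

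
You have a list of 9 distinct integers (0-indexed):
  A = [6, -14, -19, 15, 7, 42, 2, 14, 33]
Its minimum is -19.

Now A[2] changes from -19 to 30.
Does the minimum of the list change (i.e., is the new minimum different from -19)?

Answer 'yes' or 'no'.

Old min = -19
Change: A[2] -19 -> 30
Changed element was the min; new min must be rechecked.
New min = -14; changed? yes

Answer: yes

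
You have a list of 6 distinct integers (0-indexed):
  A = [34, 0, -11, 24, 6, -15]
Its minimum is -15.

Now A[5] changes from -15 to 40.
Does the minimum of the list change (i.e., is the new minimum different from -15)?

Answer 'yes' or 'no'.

Answer: yes

Derivation:
Old min = -15
Change: A[5] -15 -> 40
Changed element was the min; new min must be rechecked.
New min = -11; changed? yes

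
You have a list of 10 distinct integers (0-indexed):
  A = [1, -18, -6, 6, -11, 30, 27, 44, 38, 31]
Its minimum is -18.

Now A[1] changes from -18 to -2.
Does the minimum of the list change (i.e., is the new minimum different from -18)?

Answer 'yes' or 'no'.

Answer: yes

Derivation:
Old min = -18
Change: A[1] -18 -> -2
Changed element was the min; new min must be rechecked.
New min = -11; changed? yes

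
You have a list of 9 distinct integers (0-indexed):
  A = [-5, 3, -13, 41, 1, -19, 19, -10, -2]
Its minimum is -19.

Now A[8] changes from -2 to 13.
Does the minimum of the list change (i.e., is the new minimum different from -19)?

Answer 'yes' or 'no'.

Answer: no

Derivation:
Old min = -19
Change: A[8] -2 -> 13
Changed element was NOT the min; min changes only if 13 < -19.
New min = -19; changed? no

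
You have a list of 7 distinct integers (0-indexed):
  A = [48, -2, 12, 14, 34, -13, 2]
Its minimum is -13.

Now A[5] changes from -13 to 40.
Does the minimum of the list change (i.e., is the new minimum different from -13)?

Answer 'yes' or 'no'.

Old min = -13
Change: A[5] -13 -> 40
Changed element was the min; new min must be rechecked.
New min = -2; changed? yes

Answer: yes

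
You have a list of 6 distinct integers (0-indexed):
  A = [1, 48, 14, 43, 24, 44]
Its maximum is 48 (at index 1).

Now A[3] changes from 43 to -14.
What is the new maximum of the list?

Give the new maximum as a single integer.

Answer: 48

Derivation:
Old max = 48 (at index 1)
Change: A[3] 43 -> -14
Changed element was NOT the old max.
  New max = max(old_max, new_val) = max(48, -14) = 48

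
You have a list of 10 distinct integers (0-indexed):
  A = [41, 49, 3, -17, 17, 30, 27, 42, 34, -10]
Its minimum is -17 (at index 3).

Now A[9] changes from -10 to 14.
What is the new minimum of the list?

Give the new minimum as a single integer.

Answer: -17

Derivation:
Old min = -17 (at index 3)
Change: A[9] -10 -> 14
Changed element was NOT the old min.
  New min = min(old_min, new_val) = min(-17, 14) = -17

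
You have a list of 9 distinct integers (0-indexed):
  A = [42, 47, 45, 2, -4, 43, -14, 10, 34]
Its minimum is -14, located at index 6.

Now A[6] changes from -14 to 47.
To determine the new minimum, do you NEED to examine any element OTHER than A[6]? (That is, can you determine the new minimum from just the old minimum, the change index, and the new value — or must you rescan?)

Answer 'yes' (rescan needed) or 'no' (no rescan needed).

Answer: yes

Derivation:
Old min = -14 at index 6
Change at index 6: -14 -> 47
Index 6 WAS the min and new value 47 > old min -14. Must rescan other elements to find the new min.
Needs rescan: yes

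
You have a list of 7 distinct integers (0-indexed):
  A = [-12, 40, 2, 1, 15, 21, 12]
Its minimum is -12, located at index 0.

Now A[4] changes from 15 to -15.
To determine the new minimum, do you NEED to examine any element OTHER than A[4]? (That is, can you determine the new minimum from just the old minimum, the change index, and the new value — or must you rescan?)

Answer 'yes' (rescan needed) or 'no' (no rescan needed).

Answer: no

Derivation:
Old min = -12 at index 0
Change at index 4: 15 -> -15
Index 4 was NOT the min. New min = min(-12, -15). No rescan of other elements needed.
Needs rescan: no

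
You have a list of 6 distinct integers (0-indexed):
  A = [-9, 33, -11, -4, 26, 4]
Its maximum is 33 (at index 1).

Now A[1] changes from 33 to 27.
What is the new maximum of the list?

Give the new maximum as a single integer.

Answer: 27

Derivation:
Old max = 33 (at index 1)
Change: A[1] 33 -> 27
Changed element WAS the max -> may need rescan.
  Max of remaining elements: 26
  New max = max(27, 26) = 27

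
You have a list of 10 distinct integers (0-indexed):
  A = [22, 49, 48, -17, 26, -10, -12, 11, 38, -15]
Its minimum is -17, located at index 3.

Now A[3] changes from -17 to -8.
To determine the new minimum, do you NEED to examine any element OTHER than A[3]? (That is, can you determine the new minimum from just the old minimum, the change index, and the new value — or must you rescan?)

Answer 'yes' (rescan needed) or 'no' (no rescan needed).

Old min = -17 at index 3
Change at index 3: -17 -> -8
Index 3 WAS the min and new value -8 > old min -17. Must rescan other elements to find the new min.
Needs rescan: yes

Answer: yes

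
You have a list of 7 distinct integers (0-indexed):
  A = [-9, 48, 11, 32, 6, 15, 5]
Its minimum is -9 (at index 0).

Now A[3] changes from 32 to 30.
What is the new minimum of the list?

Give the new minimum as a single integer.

Old min = -9 (at index 0)
Change: A[3] 32 -> 30
Changed element was NOT the old min.
  New min = min(old_min, new_val) = min(-9, 30) = -9

Answer: -9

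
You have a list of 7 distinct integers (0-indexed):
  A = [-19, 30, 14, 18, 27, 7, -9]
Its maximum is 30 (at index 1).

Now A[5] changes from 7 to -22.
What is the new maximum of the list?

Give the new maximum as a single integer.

Old max = 30 (at index 1)
Change: A[5] 7 -> -22
Changed element was NOT the old max.
  New max = max(old_max, new_val) = max(30, -22) = 30

Answer: 30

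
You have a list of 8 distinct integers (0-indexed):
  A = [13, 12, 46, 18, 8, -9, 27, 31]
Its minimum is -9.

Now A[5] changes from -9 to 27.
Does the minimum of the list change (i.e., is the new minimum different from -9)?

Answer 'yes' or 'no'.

Old min = -9
Change: A[5] -9 -> 27
Changed element was the min; new min must be rechecked.
New min = 8; changed? yes

Answer: yes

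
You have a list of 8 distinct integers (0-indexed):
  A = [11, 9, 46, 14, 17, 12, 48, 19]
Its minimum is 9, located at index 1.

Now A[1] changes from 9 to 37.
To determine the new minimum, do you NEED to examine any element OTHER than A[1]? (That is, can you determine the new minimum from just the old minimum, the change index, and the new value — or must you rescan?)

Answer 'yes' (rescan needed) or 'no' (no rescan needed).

Old min = 9 at index 1
Change at index 1: 9 -> 37
Index 1 WAS the min and new value 37 > old min 9. Must rescan other elements to find the new min.
Needs rescan: yes

Answer: yes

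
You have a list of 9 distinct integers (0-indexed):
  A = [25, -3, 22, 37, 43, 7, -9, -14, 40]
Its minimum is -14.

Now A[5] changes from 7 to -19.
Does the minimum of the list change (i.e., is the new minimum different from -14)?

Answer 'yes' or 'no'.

Old min = -14
Change: A[5] 7 -> -19
Changed element was NOT the min; min changes only if -19 < -14.
New min = -19; changed? yes

Answer: yes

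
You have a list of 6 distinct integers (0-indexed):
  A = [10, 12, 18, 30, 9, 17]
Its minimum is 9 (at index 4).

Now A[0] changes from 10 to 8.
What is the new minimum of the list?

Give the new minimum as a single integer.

Old min = 9 (at index 4)
Change: A[0] 10 -> 8
Changed element was NOT the old min.
  New min = min(old_min, new_val) = min(9, 8) = 8

Answer: 8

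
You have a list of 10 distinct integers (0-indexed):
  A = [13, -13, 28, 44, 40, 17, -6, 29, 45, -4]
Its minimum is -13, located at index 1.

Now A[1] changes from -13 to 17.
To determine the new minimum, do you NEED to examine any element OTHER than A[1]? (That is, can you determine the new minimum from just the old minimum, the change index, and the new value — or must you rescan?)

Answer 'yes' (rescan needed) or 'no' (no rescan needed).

Old min = -13 at index 1
Change at index 1: -13 -> 17
Index 1 WAS the min and new value 17 > old min -13. Must rescan other elements to find the new min.
Needs rescan: yes

Answer: yes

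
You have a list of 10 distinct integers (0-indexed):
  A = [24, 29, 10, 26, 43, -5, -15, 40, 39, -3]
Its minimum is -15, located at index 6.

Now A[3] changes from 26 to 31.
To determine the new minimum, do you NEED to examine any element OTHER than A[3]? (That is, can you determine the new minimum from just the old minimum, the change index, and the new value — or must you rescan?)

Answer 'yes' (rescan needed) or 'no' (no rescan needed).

Answer: no

Derivation:
Old min = -15 at index 6
Change at index 3: 26 -> 31
Index 3 was NOT the min. New min = min(-15, 31). No rescan of other elements needed.
Needs rescan: no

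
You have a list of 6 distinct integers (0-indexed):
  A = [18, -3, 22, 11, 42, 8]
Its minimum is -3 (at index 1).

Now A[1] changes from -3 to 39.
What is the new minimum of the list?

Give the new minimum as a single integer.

Answer: 8

Derivation:
Old min = -3 (at index 1)
Change: A[1] -3 -> 39
Changed element WAS the min. Need to check: is 39 still <= all others?
  Min of remaining elements: 8
  New min = min(39, 8) = 8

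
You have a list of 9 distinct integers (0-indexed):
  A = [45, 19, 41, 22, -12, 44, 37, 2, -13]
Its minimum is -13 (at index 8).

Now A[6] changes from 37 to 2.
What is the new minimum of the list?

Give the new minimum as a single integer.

Answer: -13

Derivation:
Old min = -13 (at index 8)
Change: A[6] 37 -> 2
Changed element was NOT the old min.
  New min = min(old_min, new_val) = min(-13, 2) = -13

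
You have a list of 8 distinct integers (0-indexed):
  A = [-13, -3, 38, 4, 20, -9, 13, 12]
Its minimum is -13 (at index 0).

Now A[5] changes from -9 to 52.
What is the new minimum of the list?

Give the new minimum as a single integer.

Answer: -13

Derivation:
Old min = -13 (at index 0)
Change: A[5] -9 -> 52
Changed element was NOT the old min.
  New min = min(old_min, new_val) = min(-13, 52) = -13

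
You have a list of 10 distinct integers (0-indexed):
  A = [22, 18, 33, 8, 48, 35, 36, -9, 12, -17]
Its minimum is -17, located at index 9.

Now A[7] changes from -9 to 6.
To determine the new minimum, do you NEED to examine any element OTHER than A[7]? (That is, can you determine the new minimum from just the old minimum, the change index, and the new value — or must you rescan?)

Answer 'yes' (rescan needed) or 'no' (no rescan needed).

Old min = -17 at index 9
Change at index 7: -9 -> 6
Index 7 was NOT the min. New min = min(-17, 6). No rescan of other elements needed.
Needs rescan: no

Answer: no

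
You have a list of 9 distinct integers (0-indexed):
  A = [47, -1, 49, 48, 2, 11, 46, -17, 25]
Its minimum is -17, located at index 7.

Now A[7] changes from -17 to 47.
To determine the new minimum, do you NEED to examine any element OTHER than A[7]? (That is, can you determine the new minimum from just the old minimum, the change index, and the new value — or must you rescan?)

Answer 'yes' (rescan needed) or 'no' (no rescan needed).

Old min = -17 at index 7
Change at index 7: -17 -> 47
Index 7 WAS the min and new value 47 > old min -17. Must rescan other elements to find the new min.
Needs rescan: yes

Answer: yes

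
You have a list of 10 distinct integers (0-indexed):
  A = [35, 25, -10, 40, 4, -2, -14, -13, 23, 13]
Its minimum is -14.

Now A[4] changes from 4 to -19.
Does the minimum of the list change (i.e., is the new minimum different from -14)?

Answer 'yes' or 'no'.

Old min = -14
Change: A[4] 4 -> -19
Changed element was NOT the min; min changes only if -19 < -14.
New min = -19; changed? yes

Answer: yes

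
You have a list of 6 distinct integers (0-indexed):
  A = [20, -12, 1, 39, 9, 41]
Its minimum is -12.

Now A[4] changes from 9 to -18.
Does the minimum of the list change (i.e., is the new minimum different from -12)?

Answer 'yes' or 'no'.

Answer: yes

Derivation:
Old min = -12
Change: A[4] 9 -> -18
Changed element was NOT the min; min changes only if -18 < -12.
New min = -18; changed? yes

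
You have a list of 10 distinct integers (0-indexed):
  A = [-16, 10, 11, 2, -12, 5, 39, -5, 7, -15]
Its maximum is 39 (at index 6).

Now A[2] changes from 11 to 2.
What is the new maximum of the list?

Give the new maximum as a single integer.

Answer: 39

Derivation:
Old max = 39 (at index 6)
Change: A[2] 11 -> 2
Changed element was NOT the old max.
  New max = max(old_max, new_val) = max(39, 2) = 39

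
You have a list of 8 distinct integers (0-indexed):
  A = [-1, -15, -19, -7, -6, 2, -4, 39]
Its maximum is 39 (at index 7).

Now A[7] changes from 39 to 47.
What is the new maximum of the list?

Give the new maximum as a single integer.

Old max = 39 (at index 7)
Change: A[7] 39 -> 47
Changed element WAS the max -> may need rescan.
  Max of remaining elements: 2
  New max = max(47, 2) = 47

Answer: 47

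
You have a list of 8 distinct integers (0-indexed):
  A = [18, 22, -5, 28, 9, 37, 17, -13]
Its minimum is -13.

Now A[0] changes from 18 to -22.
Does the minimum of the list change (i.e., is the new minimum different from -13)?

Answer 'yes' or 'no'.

Old min = -13
Change: A[0] 18 -> -22
Changed element was NOT the min; min changes only if -22 < -13.
New min = -22; changed? yes

Answer: yes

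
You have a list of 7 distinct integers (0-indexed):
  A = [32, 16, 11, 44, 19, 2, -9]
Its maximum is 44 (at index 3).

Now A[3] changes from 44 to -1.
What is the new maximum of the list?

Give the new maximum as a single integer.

Old max = 44 (at index 3)
Change: A[3] 44 -> -1
Changed element WAS the max -> may need rescan.
  Max of remaining elements: 32
  New max = max(-1, 32) = 32

Answer: 32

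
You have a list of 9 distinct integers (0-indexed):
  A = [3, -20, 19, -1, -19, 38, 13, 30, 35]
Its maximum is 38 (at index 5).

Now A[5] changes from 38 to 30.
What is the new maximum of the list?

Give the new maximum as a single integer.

Old max = 38 (at index 5)
Change: A[5] 38 -> 30
Changed element WAS the max -> may need rescan.
  Max of remaining elements: 35
  New max = max(30, 35) = 35

Answer: 35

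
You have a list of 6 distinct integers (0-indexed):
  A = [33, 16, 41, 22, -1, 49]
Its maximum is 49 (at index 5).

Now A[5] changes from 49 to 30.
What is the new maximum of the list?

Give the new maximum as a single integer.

Old max = 49 (at index 5)
Change: A[5] 49 -> 30
Changed element WAS the max -> may need rescan.
  Max of remaining elements: 41
  New max = max(30, 41) = 41

Answer: 41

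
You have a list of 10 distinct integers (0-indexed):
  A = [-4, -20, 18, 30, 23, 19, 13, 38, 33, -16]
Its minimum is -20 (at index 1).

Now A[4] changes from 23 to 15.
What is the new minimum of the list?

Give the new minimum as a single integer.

Old min = -20 (at index 1)
Change: A[4] 23 -> 15
Changed element was NOT the old min.
  New min = min(old_min, new_val) = min(-20, 15) = -20

Answer: -20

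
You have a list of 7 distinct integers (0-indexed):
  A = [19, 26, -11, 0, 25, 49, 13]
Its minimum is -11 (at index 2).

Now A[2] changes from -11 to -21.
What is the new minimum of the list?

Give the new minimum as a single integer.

Answer: -21

Derivation:
Old min = -11 (at index 2)
Change: A[2] -11 -> -21
Changed element WAS the min. Need to check: is -21 still <= all others?
  Min of remaining elements: 0
  New min = min(-21, 0) = -21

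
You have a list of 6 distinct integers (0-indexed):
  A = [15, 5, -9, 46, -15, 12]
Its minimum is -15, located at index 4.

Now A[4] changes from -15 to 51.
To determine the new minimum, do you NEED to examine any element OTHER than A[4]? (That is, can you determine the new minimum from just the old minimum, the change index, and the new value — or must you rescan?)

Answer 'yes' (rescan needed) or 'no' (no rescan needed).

Old min = -15 at index 4
Change at index 4: -15 -> 51
Index 4 WAS the min and new value 51 > old min -15. Must rescan other elements to find the new min.
Needs rescan: yes

Answer: yes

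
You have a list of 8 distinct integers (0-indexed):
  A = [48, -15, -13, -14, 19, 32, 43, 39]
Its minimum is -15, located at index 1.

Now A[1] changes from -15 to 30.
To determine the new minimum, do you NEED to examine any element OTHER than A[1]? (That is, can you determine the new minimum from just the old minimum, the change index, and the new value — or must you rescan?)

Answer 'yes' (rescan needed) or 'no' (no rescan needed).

Old min = -15 at index 1
Change at index 1: -15 -> 30
Index 1 WAS the min and new value 30 > old min -15. Must rescan other elements to find the new min.
Needs rescan: yes

Answer: yes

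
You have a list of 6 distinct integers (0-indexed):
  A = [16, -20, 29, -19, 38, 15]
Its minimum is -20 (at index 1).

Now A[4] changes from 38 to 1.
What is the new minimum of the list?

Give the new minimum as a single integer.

Answer: -20

Derivation:
Old min = -20 (at index 1)
Change: A[4] 38 -> 1
Changed element was NOT the old min.
  New min = min(old_min, new_val) = min(-20, 1) = -20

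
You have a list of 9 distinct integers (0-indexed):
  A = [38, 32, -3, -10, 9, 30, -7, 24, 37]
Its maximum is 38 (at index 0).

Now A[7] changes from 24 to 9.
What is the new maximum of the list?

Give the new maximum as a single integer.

Answer: 38

Derivation:
Old max = 38 (at index 0)
Change: A[7] 24 -> 9
Changed element was NOT the old max.
  New max = max(old_max, new_val) = max(38, 9) = 38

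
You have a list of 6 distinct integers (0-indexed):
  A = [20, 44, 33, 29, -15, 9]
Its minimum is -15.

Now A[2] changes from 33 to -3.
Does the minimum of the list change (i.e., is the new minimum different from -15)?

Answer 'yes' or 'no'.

Old min = -15
Change: A[2] 33 -> -3
Changed element was NOT the min; min changes only if -3 < -15.
New min = -15; changed? no

Answer: no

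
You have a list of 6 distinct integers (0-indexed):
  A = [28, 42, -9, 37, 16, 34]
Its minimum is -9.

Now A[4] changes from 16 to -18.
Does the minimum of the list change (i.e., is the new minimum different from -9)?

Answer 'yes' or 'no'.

Answer: yes

Derivation:
Old min = -9
Change: A[4] 16 -> -18
Changed element was NOT the min; min changes only if -18 < -9.
New min = -18; changed? yes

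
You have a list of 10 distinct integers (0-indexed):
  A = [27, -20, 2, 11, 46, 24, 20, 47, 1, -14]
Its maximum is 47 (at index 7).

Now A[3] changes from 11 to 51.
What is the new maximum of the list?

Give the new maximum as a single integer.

Old max = 47 (at index 7)
Change: A[3] 11 -> 51
Changed element was NOT the old max.
  New max = max(old_max, new_val) = max(47, 51) = 51

Answer: 51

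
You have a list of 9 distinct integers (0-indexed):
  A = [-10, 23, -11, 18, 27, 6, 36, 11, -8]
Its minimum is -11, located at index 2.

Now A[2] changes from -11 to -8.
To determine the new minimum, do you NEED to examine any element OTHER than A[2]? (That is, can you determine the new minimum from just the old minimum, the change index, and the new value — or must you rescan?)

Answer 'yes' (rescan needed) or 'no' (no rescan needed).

Old min = -11 at index 2
Change at index 2: -11 -> -8
Index 2 WAS the min and new value -8 > old min -11. Must rescan other elements to find the new min.
Needs rescan: yes

Answer: yes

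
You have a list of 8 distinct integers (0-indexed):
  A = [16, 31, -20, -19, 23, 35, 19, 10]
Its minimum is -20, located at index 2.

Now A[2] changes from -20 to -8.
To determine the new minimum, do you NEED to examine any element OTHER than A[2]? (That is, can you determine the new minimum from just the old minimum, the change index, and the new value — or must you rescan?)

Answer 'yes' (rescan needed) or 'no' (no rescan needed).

Answer: yes

Derivation:
Old min = -20 at index 2
Change at index 2: -20 -> -8
Index 2 WAS the min and new value -8 > old min -20. Must rescan other elements to find the new min.
Needs rescan: yes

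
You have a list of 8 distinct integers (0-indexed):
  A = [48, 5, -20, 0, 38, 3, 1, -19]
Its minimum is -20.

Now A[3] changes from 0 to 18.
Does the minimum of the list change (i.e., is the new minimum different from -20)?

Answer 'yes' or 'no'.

Old min = -20
Change: A[3] 0 -> 18
Changed element was NOT the min; min changes only if 18 < -20.
New min = -20; changed? no

Answer: no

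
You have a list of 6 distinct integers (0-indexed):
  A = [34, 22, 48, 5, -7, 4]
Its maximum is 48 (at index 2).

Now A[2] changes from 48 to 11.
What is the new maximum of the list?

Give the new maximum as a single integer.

Old max = 48 (at index 2)
Change: A[2] 48 -> 11
Changed element WAS the max -> may need rescan.
  Max of remaining elements: 34
  New max = max(11, 34) = 34

Answer: 34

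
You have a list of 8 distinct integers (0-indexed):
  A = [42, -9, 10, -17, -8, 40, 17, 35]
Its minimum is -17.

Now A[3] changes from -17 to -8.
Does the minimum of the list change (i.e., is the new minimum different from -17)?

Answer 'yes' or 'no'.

Old min = -17
Change: A[3] -17 -> -8
Changed element was the min; new min must be rechecked.
New min = -9; changed? yes

Answer: yes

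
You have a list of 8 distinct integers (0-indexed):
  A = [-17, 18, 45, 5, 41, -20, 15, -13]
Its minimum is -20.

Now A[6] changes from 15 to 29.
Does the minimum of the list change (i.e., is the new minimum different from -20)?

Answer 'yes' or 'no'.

Answer: no

Derivation:
Old min = -20
Change: A[6] 15 -> 29
Changed element was NOT the min; min changes only if 29 < -20.
New min = -20; changed? no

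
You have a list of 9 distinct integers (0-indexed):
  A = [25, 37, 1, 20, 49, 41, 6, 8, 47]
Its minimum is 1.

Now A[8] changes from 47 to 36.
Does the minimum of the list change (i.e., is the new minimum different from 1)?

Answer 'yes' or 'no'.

Answer: no

Derivation:
Old min = 1
Change: A[8] 47 -> 36
Changed element was NOT the min; min changes only if 36 < 1.
New min = 1; changed? no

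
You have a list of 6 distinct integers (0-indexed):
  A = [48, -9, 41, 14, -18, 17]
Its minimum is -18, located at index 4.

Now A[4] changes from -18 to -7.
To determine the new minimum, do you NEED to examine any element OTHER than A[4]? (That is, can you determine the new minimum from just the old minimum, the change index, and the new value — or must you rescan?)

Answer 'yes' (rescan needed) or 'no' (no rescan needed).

Answer: yes

Derivation:
Old min = -18 at index 4
Change at index 4: -18 -> -7
Index 4 WAS the min and new value -7 > old min -18. Must rescan other elements to find the new min.
Needs rescan: yes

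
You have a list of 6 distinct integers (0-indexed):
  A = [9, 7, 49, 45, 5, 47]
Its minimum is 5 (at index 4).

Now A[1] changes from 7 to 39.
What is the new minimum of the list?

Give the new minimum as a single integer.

Old min = 5 (at index 4)
Change: A[1] 7 -> 39
Changed element was NOT the old min.
  New min = min(old_min, new_val) = min(5, 39) = 5

Answer: 5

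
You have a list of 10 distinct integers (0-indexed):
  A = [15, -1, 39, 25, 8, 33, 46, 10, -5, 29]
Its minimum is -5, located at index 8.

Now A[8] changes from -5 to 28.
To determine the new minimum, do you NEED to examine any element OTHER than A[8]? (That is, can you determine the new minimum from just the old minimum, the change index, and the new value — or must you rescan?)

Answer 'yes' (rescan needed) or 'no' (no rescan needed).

Old min = -5 at index 8
Change at index 8: -5 -> 28
Index 8 WAS the min and new value 28 > old min -5. Must rescan other elements to find the new min.
Needs rescan: yes

Answer: yes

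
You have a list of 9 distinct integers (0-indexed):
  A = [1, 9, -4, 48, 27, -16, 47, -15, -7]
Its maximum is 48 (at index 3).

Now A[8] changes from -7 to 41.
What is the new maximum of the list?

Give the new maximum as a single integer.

Answer: 48

Derivation:
Old max = 48 (at index 3)
Change: A[8] -7 -> 41
Changed element was NOT the old max.
  New max = max(old_max, new_val) = max(48, 41) = 48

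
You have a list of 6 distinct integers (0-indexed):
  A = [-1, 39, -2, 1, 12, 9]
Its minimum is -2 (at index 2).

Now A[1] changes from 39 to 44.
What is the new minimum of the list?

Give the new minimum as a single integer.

Answer: -2

Derivation:
Old min = -2 (at index 2)
Change: A[1] 39 -> 44
Changed element was NOT the old min.
  New min = min(old_min, new_val) = min(-2, 44) = -2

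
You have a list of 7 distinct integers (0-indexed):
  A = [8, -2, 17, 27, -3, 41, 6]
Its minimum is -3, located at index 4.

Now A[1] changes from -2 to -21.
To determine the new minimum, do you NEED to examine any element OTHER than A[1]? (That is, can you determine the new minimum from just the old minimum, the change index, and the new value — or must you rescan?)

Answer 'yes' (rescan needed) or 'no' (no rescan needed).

Old min = -3 at index 4
Change at index 1: -2 -> -21
Index 1 was NOT the min. New min = min(-3, -21). No rescan of other elements needed.
Needs rescan: no

Answer: no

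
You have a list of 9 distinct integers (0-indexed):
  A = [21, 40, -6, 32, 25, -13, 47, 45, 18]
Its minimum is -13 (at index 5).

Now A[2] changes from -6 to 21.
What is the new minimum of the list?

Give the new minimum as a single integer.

Answer: -13

Derivation:
Old min = -13 (at index 5)
Change: A[2] -6 -> 21
Changed element was NOT the old min.
  New min = min(old_min, new_val) = min(-13, 21) = -13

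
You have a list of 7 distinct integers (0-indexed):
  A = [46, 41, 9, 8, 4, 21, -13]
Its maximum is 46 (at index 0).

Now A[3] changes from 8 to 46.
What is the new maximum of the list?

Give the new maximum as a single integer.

Old max = 46 (at index 0)
Change: A[3] 8 -> 46
Changed element was NOT the old max.
  New max = max(old_max, new_val) = max(46, 46) = 46

Answer: 46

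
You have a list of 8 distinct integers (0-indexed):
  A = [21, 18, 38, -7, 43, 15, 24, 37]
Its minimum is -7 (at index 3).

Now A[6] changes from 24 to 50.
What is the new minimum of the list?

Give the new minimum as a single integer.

Old min = -7 (at index 3)
Change: A[6] 24 -> 50
Changed element was NOT the old min.
  New min = min(old_min, new_val) = min(-7, 50) = -7

Answer: -7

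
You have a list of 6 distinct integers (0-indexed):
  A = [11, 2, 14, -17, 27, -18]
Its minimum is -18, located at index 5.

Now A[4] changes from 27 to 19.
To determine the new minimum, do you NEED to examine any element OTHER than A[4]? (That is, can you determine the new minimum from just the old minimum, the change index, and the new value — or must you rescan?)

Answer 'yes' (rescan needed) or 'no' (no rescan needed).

Old min = -18 at index 5
Change at index 4: 27 -> 19
Index 4 was NOT the min. New min = min(-18, 19). No rescan of other elements needed.
Needs rescan: no

Answer: no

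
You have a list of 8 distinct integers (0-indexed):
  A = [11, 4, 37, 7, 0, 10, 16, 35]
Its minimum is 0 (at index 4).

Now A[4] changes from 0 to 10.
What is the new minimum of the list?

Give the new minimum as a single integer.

Old min = 0 (at index 4)
Change: A[4] 0 -> 10
Changed element WAS the min. Need to check: is 10 still <= all others?
  Min of remaining elements: 4
  New min = min(10, 4) = 4

Answer: 4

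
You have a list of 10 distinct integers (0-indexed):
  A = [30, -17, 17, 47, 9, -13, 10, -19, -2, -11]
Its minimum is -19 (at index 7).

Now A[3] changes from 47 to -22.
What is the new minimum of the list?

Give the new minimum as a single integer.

Answer: -22

Derivation:
Old min = -19 (at index 7)
Change: A[3] 47 -> -22
Changed element was NOT the old min.
  New min = min(old_min, new_val) = min(-19, -22) = -22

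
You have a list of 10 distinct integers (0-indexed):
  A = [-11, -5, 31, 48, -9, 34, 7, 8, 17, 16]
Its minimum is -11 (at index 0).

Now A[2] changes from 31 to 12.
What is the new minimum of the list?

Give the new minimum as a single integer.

Old min = -11 (at index 0)
Change: A[2] 31 -> 12
Changed element was NOT the old min.
  New min = min(old_min, new_val) = min(-11, 12) = -11

Answer: -11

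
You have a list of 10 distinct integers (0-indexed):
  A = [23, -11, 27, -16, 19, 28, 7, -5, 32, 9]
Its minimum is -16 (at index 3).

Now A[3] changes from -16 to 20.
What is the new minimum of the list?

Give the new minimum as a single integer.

Answer: -11

Derivation:
Old min = -16 (at index 3)
Change: A[3] -16 -> 20
Changed element WAS the min. Need to check: is 20 still <= all others?
  Min of remaining elements: -11
  New min = min(20, -11) = -11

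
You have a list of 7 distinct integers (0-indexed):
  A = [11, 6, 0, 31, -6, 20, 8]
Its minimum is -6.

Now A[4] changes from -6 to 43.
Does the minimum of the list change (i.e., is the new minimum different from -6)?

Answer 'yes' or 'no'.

Old min = -6
Change: A[4] -6 -> 43
Changed element was the min; new min must be rechecked.
New min = 0; changed? yes

Answer: yes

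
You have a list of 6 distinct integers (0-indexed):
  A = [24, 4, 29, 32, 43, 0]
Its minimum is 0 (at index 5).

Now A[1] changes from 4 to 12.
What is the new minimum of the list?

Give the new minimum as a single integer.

Old min = 0 (at index 5)
Change: A[1] 4 -> 12
Changed element was NOT the old min.
  New min = min(old_min, new_val) = min(0, 12) = 0

Answer: 0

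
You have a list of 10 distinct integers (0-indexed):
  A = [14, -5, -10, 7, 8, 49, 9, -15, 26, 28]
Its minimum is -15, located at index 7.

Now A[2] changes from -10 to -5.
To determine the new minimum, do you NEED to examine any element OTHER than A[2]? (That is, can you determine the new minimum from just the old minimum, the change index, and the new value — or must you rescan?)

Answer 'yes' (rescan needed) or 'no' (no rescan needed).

Old min = -15 at index 7
Change at index 2: -10 -> -5
Index 2 was NOT the min. New min = min(-15, -5). No rescan of other elements needed.
Needs rescan: no

Answer: no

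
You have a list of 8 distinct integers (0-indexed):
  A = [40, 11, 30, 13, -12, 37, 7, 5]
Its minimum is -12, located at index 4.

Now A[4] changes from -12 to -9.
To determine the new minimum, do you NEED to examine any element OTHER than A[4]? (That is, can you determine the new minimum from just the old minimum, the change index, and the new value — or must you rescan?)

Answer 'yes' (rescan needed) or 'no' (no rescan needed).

Answer: yes

Derivation:
Old min = -12 at index 4
Change at index 4: -12 -> -9
Index 4 WAS the min and new value -9 > old min -12. Must rescan other elements to find the new min.
Needs rescan: yes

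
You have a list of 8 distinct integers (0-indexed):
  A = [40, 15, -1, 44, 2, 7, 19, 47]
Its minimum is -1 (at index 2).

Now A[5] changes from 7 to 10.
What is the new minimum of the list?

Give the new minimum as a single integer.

Answer: -1

Derivation:
Old min = -1 (at index 2)
Change: A[5] 7 -> 10
Changed element was NOT the old min.
  New min = min(old_min, new_val) = min(-1, 10) = -1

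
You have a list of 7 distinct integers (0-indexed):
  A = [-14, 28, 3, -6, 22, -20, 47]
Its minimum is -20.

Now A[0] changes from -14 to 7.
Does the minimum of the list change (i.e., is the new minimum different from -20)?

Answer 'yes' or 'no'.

Old min = -20
Change: A[0] -14 -> 7
Changed element was NOT the min; min changes only if 7 < -20.
New min = -20; changed? no

Answer: no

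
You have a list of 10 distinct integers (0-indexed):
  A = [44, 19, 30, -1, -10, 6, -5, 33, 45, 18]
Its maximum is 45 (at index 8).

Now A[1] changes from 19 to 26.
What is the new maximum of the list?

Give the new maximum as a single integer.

Answer: 45

Derivation:
Old max = 45 (at index 8)
Change: A[1] 19 -> 26
Changed element was NOT the old max.
  New max = max(old_max, new_val) = max(45, 26) = 45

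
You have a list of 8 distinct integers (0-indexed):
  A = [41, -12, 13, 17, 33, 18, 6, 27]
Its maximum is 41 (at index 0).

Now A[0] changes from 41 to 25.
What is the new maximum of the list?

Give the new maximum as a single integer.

Answer: 33

Derivation:
Old max = 41 (at index 0)
Change: A[0] 41 -> 25
Changed element WAS the max -> may need rescan.
  Max of remaining elements: 33
  New max = max(25, 33) = 33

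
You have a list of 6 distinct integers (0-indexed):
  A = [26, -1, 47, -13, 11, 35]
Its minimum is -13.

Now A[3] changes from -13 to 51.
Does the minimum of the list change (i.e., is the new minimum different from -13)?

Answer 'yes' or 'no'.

Old min = -13
Change: A[3] -13 -> 51
Changed element was the min; new min must be rechecked.
New min = -1; changed? yes

Answer: yes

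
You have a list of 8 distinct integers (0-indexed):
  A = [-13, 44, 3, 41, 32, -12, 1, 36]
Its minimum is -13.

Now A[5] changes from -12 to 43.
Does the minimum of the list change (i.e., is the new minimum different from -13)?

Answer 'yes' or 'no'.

Old min = -13
Change: A[5] -12 -> 43
Changed element was NOT the min; min changes only if 43 < -13.
New min = -13; changed? no

Answer: no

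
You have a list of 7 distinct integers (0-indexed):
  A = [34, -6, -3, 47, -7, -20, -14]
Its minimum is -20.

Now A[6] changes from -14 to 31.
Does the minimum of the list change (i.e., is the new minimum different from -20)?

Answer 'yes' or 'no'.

Old min = -20
Change: A[6] -14 -> 31
Changed element was NOT the min; min changes only if 31 < -20.
New min = -20; changed? no

Answer: no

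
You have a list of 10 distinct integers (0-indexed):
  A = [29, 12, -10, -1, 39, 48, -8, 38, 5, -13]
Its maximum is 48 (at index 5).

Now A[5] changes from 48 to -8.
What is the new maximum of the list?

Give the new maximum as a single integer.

Old max = 48 (at index 5)
Change: A[5] 48 -> -8
Changed element WAS the max -> may need rescan.
  Max of remaining elements: 39
  New max = max(-8, 39) = 39

Answer: 39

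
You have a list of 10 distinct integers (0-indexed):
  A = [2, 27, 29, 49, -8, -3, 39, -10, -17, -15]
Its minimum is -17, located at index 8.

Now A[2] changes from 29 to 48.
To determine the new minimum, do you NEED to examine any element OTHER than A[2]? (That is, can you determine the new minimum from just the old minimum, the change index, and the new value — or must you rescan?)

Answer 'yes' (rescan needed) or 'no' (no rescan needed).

Old min = -17 at index 8
Change at index 2: 29 -> 48
Index 2 was NOT the min. New min = min(-17, 48). No rescan of other elements needed.
Needs rescan: no

Answer: no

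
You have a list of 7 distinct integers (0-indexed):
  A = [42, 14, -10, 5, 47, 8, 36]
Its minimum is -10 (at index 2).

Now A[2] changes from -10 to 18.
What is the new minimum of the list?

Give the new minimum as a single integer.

Answer: 5

Derivation:
Old min = -10 (at index 2)
Change: A[2] -10 -> 18
Changed element WAS the min. Need to check: is 18 still <= all others?
  Min of remaining elements: 5
  New min = min(18, 5) = 5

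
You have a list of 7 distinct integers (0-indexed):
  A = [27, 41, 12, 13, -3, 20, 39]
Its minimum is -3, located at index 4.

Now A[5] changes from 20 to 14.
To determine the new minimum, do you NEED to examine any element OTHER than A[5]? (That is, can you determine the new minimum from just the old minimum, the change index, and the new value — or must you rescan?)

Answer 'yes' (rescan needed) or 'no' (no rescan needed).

Answer: no

Derivation:
Old min = -3 at index 4
Change at index 5: 20 -> 14
Index 5 was NOT the min. New min = min(-3, 14). No rescan of other elements needed.
Needs rescan: no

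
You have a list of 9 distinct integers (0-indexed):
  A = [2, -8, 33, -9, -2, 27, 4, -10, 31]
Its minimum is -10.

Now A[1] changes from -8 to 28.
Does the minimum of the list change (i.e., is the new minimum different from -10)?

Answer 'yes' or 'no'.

Old min = -10
Change: A[1] -8 -> 28
Changed element was NOT the min; min changes only if 28 < -10.
New min = -10; changed? no

Answer: no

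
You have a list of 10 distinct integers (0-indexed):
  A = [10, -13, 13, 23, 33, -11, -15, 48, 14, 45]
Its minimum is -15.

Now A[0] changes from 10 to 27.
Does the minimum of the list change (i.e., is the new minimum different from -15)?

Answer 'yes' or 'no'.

Old min = -15
Change: A[0] 10 -> 27
Changed element was NOT the min; min changes only if 27 < -15.
New min = -15; changed? no

Answer: no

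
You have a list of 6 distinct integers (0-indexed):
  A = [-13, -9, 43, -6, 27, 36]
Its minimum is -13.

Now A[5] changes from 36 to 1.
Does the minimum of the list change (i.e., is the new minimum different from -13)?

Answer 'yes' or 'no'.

Old min = -13
Change: A[5] 36 -> 1
Changed element was NOT the min; min changes only if 1 < -13.
New min = -13; changed? no

Answer: no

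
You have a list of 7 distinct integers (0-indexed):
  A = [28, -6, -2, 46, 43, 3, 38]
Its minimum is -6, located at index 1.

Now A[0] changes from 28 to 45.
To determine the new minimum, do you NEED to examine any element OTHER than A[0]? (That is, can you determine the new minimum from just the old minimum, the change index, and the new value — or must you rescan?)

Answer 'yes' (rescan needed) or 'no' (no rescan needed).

Answer: no

Derivation:
Old min = -6 at index 1
Change at index 0: 28 -> 45
Index 0 was NOT the min. New min = min(-6, 45). No rescan of other elements needed.
Needs rescan: no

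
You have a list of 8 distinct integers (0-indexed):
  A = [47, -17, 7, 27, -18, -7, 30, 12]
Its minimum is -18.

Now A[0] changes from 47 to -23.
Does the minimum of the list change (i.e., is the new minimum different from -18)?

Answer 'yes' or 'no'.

Answer: yes

Derivation:
Old min = -18
Change: A[0] 47 -> -23
Changed element was NOT the min; min changes only if -23 < -18.
New min = -23; changed? yes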